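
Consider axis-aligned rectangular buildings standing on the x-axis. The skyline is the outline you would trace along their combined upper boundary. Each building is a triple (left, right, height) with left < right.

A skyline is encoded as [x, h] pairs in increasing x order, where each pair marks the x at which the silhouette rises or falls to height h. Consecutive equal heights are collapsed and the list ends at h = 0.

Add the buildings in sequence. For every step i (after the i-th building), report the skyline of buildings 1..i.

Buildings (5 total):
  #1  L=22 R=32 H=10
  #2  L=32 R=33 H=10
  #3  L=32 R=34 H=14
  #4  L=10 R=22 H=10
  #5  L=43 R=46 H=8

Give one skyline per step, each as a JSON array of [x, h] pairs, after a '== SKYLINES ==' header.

== SKYLINES ==
[[22,10],[32,0]]
[[22,10],[33,0]]
[[22,10],[32,14],[34,0]]
[[10,10],[32,14],[34,0]]
[[10,10],[32,14],[34,0],[43,8],[46,0]]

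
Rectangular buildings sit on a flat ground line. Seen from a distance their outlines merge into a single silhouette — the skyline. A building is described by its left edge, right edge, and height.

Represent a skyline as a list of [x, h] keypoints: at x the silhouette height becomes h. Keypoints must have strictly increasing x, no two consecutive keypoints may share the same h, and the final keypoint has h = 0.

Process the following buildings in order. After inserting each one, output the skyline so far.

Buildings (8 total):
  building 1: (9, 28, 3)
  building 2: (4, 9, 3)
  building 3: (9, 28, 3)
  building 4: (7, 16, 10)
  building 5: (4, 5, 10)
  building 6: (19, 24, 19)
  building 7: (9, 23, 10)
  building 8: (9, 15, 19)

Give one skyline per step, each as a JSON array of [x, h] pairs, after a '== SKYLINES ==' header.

== SKYLINES ==
[[9,3],[28,0]]
[[4,3],[28,0]]
[[4,3],[28,0]]
[[4,3],[7,10],[16,3],[28,0]]
[[4,10],[5,3],[7,10],[16,3],[28,0]]
[[4,10],[5,3],[7,10],[16,3],[19,19],[24,3],[28,0]]
[[4,10],[5,3],[7,10],[19,19],[24,3],[28,0]]
[[4,10],[5,3],[7,10],[9,19],[15,10],[19,19],[24,3],[28,0]]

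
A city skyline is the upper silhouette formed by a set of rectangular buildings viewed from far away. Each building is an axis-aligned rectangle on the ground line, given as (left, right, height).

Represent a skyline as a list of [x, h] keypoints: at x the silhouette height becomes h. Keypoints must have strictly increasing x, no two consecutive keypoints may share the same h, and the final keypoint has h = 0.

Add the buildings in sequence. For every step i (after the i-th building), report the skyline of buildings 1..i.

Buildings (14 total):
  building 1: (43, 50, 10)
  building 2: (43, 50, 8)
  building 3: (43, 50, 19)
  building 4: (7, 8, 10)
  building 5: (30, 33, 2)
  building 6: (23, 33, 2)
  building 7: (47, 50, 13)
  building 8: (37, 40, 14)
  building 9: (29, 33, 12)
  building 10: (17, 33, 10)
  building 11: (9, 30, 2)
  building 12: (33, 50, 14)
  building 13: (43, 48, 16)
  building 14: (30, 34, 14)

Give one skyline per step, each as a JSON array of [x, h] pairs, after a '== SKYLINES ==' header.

== SKYLINES ==
[[43,10],[50,0]]
[[43,10],[50,0]]
[[43,19],[50,0]]
[[7,10],[8,0],[43,19],[50,0]]
[[7,10],[8,0],[30,2],[33,0],[43,19],[50,0]]
[[7,10],[8,0],[23,2],[33,0],[43,19],[50,0]]
[[7,10],[8,0],[23,2],[33,0],[43,19],[50,0]]
[[7,10],[8,0],[23,2],[33,0],[37,14],[40,0],[43,19],[50,0]]
[[7,10],[8,0],[23,2],[29,12],[33,0],[37,14],[40,0],[43,19],[50,0]]
[[7,10],[8,0],[17,10],[29,12],[33,0],[37,14],[40,0],[43,19],[50,0]]
[[7,10],[8,0],[9,2],[17,10],[29,12],[33,0],[37,14],[40,0],[43,19],[50,0]]
[[7,10],[8,0],[9,2],[17,10],[29,12],[33,14],[43,19],[50,0]]
[[7,10],[8,0],[9,2],[17,10],[29,12],[33,14],[43,19],[50,0]]
[[7,10],[8,0],[9,2],[17,10],[29,12],[30,14],[43,19],[50,0]]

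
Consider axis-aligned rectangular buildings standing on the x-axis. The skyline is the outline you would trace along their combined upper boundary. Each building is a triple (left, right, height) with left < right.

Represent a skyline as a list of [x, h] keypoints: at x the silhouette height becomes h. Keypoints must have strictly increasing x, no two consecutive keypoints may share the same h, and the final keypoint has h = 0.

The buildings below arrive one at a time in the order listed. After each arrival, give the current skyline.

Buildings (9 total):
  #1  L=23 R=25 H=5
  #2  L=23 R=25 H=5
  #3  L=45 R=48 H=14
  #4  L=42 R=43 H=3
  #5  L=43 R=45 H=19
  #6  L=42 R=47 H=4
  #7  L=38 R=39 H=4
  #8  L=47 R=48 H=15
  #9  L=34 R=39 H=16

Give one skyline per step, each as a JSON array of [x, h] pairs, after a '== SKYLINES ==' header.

== SKYLINES ==
[[23,5],[25,0]]
[[23,5],[25,0]]
[[23,5],[25,0],[45,14],[48,0]]
[[23,5],[25,0],[42,3],[43,0],[45,14],[48,0]]
[[23,5],[25,0],[42,3],[43,19],[45,14],[48,0]]
[[23,5],[25,0],[42,4],[43,19],[45,14],[48,0]]
[[23,5],[25,0],[38,4],[39,0],[42,4],[43,19],[45,14],[48,0]]
[[23,5],[25,0],[38,4],[39,0],[42,4],[43,19],[45,14],[47,15],[48,0]]
[[23,5],[25,0],[34,16],[39,0],[42,4],[43,19],[45,14],[47,15],[48,0]]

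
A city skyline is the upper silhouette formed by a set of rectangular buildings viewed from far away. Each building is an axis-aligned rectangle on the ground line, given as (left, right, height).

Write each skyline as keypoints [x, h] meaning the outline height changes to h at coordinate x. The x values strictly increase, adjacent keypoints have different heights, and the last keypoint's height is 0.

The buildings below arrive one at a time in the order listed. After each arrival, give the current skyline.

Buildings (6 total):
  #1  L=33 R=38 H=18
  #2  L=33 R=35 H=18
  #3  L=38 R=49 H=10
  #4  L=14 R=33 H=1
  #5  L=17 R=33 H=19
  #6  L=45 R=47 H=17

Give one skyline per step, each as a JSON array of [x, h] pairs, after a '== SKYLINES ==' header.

== SKYLINES ==
[[33,18],[38,0]]
[[33,18],[38,0]]
[[33,18],[38,10],[49,0]]
[[14,1],[33,18],[38,10],[49,0]]
[[14,1],[17,19],[33,18],[38,10],[49,0]]
[[14,1],[17,19],[33,18],[38,10],[45,17],[47,10],[49,0]]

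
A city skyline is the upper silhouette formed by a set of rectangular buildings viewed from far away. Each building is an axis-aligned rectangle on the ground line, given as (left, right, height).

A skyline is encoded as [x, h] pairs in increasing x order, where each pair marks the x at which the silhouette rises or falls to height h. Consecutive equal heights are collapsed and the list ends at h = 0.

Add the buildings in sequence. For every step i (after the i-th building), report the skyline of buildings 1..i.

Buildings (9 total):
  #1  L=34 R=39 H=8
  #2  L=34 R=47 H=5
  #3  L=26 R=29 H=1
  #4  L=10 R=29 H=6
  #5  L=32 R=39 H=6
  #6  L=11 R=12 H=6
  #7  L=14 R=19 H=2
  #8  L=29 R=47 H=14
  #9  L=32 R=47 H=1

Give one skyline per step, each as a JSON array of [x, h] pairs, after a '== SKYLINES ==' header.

== SKYLINES ==
[[34,8],[39,0]]
[[34,8],[39,5],[47,0]]
[[26,1],[29,0],[34,8],[39,5],[47,0]]
[[10,6],[29,0],[34,8],[39,5],[47,0]]
[[10,6],[29,0],[32,6],[34,8],[39,5],[47,0]]
[[10,6],[29,0],[32,6],[34,8],[39,5],[47,0]]
[[10,6],[29,0],[32,6],[34,8],[39,5],[47,0]]
[[10,6],[29,14],[47,0]]
[[10,6],[29,14],[47,0]]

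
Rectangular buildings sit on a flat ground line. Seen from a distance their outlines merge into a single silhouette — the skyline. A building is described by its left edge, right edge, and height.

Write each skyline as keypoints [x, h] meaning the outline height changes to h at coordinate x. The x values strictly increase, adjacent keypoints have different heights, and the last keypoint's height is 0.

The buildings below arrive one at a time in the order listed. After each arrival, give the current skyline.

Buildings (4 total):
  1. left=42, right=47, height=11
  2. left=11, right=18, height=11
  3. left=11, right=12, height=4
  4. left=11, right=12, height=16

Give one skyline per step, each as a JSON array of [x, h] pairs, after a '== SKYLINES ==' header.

== SKYLINES ==
[[42,11],[47,0]]
[[11,11],[18,0],[42,11],[47,0]]
[[11,11],[18,0],[42,11],[47,0]]
[[11,16],[12,11],[18,0],[42,11],[47,0]]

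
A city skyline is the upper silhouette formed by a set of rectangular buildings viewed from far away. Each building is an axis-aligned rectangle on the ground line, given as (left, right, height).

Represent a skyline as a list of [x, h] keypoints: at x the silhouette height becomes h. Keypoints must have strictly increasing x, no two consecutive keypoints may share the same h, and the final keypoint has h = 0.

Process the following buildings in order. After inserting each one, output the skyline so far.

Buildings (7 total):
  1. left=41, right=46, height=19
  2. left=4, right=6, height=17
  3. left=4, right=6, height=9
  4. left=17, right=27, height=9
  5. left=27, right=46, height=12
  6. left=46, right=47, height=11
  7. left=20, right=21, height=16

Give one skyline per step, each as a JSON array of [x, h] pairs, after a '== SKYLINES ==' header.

== SKYLINES ==
[[41,19],[46,0]]
[[4,17],[6,0],[41,19],[46,0]]
[[4,17],[6,0],[41,19],[46,0]]
[[4,17],[6,0],[17,9],[27,0],[41,19],[46,0]]
[[4,17],[6,0],[17,9],[27,12],[41,19],[46,0]]
[[4,17],[6,0],[17,9],[27,12],[41,19],[46,11],[47,0]]
[[4,17],[6,0],[17,9],[20,16],[21,9],[27,12],[41,19],[46,11],[47,0]]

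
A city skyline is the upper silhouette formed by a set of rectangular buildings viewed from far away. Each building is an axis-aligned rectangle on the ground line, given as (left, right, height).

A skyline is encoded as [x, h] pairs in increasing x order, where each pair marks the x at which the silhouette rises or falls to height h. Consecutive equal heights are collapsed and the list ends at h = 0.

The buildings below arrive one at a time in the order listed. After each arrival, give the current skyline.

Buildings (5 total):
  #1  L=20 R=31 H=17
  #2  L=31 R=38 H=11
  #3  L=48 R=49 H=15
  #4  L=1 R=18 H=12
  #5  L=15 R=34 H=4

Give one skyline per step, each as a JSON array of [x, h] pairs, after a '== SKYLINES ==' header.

== SKYLINES ==
[[20,17],[31,0]]
[[20,17],[31,11],[38,0]]
[[20,17],[31,11],[38,0],[48,15],[49,0]]
[[1,12],[18,0],[20,17],[31,11],[38,0],[48,15],[49,0]]
[[1,12],[18,4],[20,17],[31,11],[38,0],[48,15],[49,0]]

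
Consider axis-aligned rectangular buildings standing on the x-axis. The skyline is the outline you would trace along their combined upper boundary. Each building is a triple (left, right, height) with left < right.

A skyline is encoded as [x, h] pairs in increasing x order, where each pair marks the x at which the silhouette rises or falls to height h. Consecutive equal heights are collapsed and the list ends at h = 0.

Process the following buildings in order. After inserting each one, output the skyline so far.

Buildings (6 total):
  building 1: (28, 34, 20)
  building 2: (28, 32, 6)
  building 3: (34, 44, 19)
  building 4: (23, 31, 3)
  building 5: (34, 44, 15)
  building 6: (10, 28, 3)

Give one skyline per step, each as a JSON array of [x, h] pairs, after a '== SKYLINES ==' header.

== SKYLINES ==
[[28,20],[34,0]]
[[28,20],[34,0]]
[[28,20],[34,19],[44,0]]
[[23,3],[28,20],[34,19],[44,0]]
[[23,3],[28,20],[34,19],[44,0]]
[[10,3],[28,20],[34,19],[44,0]]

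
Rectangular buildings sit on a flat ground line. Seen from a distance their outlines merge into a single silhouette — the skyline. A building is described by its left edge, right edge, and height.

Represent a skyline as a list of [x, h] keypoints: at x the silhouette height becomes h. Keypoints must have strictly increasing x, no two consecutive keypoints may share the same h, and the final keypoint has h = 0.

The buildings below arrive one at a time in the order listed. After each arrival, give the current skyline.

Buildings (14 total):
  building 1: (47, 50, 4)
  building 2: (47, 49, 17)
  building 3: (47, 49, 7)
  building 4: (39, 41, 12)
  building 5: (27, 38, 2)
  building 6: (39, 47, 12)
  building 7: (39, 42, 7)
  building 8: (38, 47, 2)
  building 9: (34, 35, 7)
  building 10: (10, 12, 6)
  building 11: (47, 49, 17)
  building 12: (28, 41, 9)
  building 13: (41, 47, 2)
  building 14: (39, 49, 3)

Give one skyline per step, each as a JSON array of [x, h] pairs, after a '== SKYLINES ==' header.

== SKYLINES ==
[[47,4],[50,0]]
[[47,17],[49,4],[50,0]]
[[47,17],[49,4],[50,0]]
[[39,12],[41,0],[47,17],[49,4],[50,0]]
[[27,2],[38,0],[39,12],[41,0],[47,17],[49,4],[50,0]]
[[27,2],[38,0],[39,12],[47,17],[49,4],[50,0]]
[[27,2],[38,0],[39,12],[47,17],[49,4],[50,0]]
[[27,2],[39,12],[47,17],[49,4],[50,0]]
[[27,2],[34,7],[35,2],[39,12],[47,17],[49,4],[50,0]]
[[10,6],[12,0],[27,2],[34,7],[35,2],[39,12],[47,17],[49,4],[50,0]]
[[10,6],[12,0],[27,2],[34,7],[35,2],[39,12],[47,17],[49,4],[50,0]]
[[10,6],[12,0],[27,2],[28,9],[39,12],[47,17],[49,4],[50,0]]
[[10,6],[12,0],[27,2],[28,9],[39,12],[47,17],[49,4],[50,0]]
[[10,6],[12,0],[27,2],[28,9],[39,12],[47,17],[49,4],[50,0]]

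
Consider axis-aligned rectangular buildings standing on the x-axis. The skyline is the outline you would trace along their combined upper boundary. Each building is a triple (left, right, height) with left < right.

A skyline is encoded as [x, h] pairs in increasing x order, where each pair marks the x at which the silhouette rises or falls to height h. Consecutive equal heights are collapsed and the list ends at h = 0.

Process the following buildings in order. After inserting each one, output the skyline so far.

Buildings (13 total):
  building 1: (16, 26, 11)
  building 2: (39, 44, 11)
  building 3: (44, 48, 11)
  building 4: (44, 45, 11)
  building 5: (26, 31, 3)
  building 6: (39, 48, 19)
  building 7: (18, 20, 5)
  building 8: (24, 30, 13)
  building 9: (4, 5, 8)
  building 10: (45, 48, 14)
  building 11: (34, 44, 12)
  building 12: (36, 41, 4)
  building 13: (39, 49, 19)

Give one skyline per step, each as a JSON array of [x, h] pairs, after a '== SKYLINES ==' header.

== SKYLINES ==
[[16,11],[26,0]]
[[16,11],[26,0],[39,11],[44,0]]
[[16,11],[26,0],[39,11],[48,0]]
[[16,11],[26,0],[39,11],[48,0]]
[[16,11],[26,3],[31,0],[39,11],[48,0]]
[[16,11],[26,3],[31,0],[39,19],[48,0]]
[[16,11],[26,3],[31,0],[39,19],[48,0]]
[[16,11],[24,13],[30,3],[31,0],[39,19],[48,0]]
[[4,8],[5,0],[16,11],[24,13],[30,3],[31,0],[39,19],[48,0]]
[[4,8],[5,0],[16,11],[24,13],[30,3],[31,0],[39,19],[48,0]]
[[4,8],[5,0],[16,11],[24,13],[30,3],[31,0],[34,12],[39,19],[48,0]]
[[4,8],[5,0],[16,11],[24,13],[30,3],[31,0],[34,12],[39,19],[48,0]]
[[4,8],[5,0],[16,11],[24,13],[30,3],[31,0],[34,12],[39,19],[49,0]]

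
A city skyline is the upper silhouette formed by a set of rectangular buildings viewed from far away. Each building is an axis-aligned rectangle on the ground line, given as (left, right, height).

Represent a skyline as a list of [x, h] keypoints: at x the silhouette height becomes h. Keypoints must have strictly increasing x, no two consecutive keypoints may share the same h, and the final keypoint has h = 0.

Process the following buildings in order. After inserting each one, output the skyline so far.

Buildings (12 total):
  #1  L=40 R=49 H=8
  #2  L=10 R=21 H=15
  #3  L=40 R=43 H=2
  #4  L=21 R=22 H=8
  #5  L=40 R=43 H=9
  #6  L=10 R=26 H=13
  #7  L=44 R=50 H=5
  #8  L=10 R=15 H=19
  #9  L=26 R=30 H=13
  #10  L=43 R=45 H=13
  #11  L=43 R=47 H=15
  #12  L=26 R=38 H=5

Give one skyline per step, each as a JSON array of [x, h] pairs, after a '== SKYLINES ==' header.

== SKYLINES ==
[[40,8],[49,0]]
[[10,15],[21,0],[40,8],[49,0]]
[[10,15],[21,0],[40,8],[49,0]]
[[10,15],[21,8],[22,0],[40,8],[49,0]]
[[10,15],[21,8],[22,0],[40,9],[43,8],[49,0]]
[[10,15],[21,13],[26,0],[40,9],[43,8],[49,0]]
[[10,15],[21,13],[26,0],[40,9],[43,8],[49,5],[50,0]]
[[10,19],[15,15],[21,13],[26,0],[40,9],[43,8],[49,5],[50,0]]
[[10,19],[15,15],[21,13],[30,0],[40,9],[43,8],[49,5],[50,0]]
[[10,19],[15,15],[21,13],[30,0],[40,9],[43,13],[45,8],[49,5],[50,0]]
[[10,19],[15,15],[21,13],[30,0],[40,9],[43,15],[47,8],[49,5],[50,0]]
[[10,19],[15,15],[21,13],[30,5],[38,0],[40,9],[43,15],[47,8],[49,5],[50,0]]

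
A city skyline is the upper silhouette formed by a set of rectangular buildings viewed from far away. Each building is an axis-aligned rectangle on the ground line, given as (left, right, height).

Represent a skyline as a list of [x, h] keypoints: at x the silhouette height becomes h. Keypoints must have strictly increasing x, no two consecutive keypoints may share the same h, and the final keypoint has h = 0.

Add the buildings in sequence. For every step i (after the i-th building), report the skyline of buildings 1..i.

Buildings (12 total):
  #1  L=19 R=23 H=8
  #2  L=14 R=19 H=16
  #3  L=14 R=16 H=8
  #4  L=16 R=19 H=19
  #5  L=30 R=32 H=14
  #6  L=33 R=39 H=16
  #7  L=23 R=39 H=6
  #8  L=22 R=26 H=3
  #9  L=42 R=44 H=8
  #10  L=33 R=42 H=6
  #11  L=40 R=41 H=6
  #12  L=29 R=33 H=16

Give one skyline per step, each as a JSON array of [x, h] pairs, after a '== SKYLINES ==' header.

== SKYLINES ==
[[19,8],[23,0]]
[[14,16],[19,8],[23,0]]
[[14,16],[19,8],[23,0]]
[[14,16],[16,19],[19,8],[23,0]]
[[14,16],[16,19],[19,8],[23,0],[30,14],[32,0]]
[[14,16],[16,19],[19,8],[23,0],[30,14],[32,0],[33,16],[39,0]]
[[14,16],[16,19],[19,8],[23,6],[30,14],[32,6],[33,16],[39,0]]
[[14,16],[16,19],[19,8],[23,6],[30,14],[32,6],[33,16],[39,0]]
[[14,16],[16,19],[19,8],[23,6],[30,14],[32,6],[33,16],[39,0],[42,8],[44,0]]
[[14,16],[16,19],[19,8],[23,6],[30,14],[32,6],[33,16],[39,6],[42,8],[44,0]]
[[14,16],[16,19],[19,8],[23,6],[30,14],[32,6],[33,16],[39,6],[42,8],[44,0]]
[[14,16],[16,19],[19,8],[23,6],[29,16],[39,6],[42,8],[44,0]]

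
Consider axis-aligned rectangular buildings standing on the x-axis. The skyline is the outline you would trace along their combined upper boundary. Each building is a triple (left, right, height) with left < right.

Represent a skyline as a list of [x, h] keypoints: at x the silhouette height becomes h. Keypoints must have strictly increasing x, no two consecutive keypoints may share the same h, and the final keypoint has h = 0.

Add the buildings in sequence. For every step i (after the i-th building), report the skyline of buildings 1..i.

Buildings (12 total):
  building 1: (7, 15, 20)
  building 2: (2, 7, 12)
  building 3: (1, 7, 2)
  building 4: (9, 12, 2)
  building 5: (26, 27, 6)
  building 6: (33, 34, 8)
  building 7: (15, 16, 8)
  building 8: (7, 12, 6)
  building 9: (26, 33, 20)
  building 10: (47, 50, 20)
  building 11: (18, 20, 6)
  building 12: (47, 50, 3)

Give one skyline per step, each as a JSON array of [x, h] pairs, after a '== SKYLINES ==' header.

== SKYLINES ==
[[7,20],[15,0]]
[[2,12],[7,20],[15,0]]
[[1,2],[2,12],[7,20],[15,0]]
[[1,2],[2,12],[7,20],[15,0]]
[[1,2],[2,12],[7,20],[15,0],[26,6],[27,0]]
[[1,2],[2,12],[7,20],[15,0],[26,6],[27,0],[33,8],[34,0]]
[[1,2],[2,12],[7,20],[15,8],[16,0],[26,6],[27,0],[33,8],[34,0]]
[[1,2],[2,12],[7,20],[15,8],[16,0],[26,6],[27,0],[33,8],[34,0]]
[[1,2],[2,12],[7,20],[15,8],[16,0],[26,20],[33,8],[34,0]]
[[1,2],[2,12],[7,20],[15,8],[16,0],[26,20],[33,8],[34,0],[47,20],[50,0]]
[[1,2],[2,12],[7,20],[15,8],[16,0],[18,6],[20,0],[26,20],[33,8],[34,0],[47,20],[50,0]]
[[1,2],[2,12],[7,20],[15,8],[16,0],[18,6],[20,0],[26,20],[33,8],[34,0],[47,20],[50,0]]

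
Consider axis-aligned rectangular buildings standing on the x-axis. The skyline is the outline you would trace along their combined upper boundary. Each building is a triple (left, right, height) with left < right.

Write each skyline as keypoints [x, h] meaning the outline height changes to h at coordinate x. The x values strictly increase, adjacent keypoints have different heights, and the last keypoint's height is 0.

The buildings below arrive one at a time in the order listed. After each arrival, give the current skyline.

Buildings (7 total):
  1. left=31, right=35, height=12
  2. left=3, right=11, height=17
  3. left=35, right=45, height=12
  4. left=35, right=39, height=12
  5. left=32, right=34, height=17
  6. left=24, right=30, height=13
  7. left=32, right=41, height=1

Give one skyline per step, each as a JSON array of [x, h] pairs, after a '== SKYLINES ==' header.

== SKYLINES ==
[[31,12],[35,0]]
[[3,17],[11,0],[31,12],[35,0]]
[[3,17],[11,0],[31,12],[45,0]]
[[3,17],[11,0],[31,12],[45,0]]
[[3,17],[11,0],[31,12],[32,17],[34,12],[45,0]]
[[3,17],[11,0],[24,13],[30,0],[31,12],[32,17],[34,12],[45,0]]
[[3,17],[11,0],[24,13],[30,0],[31,12],[32,17],[34,12],[45,0]]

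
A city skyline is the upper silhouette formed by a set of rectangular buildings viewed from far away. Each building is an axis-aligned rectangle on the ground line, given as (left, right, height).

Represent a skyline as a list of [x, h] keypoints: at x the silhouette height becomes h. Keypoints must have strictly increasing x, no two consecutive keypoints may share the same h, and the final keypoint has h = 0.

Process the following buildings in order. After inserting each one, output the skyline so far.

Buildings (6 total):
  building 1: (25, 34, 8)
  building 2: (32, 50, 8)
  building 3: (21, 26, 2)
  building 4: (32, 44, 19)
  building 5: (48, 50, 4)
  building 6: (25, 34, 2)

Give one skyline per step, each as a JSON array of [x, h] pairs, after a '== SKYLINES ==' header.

== SKYLINES ==
[[25,8],[34,0]]
[[25,8],[50,0]]
[[21,2],[25,8],[50,0]]
[[21,2],[25,8],[32,19],[44,8],[50,0]]
[[21,2],[25,8],[32,19],[44,8],[50,0]]
[[21,2],[25,8],[32,19],[44,8],[50,0]]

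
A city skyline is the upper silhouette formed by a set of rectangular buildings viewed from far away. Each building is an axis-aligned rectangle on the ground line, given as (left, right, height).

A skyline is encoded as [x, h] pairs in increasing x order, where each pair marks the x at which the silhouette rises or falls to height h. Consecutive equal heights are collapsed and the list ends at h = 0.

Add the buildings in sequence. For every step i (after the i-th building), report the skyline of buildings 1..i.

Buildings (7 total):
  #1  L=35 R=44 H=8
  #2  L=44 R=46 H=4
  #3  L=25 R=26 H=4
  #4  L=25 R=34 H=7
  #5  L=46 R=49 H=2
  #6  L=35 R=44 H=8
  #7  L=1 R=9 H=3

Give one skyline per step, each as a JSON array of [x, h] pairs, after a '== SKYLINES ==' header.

== SKYLINES ==
[[35,8],[44,0]]
[[35,8],[44,4],[46,0]]
[[25,4],[26,0],[35,8],[44,4],[46,0]]
[[25,7],[34,0],[35,8],[44,4],[46,0]]
[[25,7],[34,0],[35,8],[44,4],[46,2],[49,0]]
[[25,7],[34,0],[35,8],[44,4],[46,2],[49,0]]
[[1,3],[9,0],[25,7],[34,0],[35,8],[44,4],[46,2],[49,0]]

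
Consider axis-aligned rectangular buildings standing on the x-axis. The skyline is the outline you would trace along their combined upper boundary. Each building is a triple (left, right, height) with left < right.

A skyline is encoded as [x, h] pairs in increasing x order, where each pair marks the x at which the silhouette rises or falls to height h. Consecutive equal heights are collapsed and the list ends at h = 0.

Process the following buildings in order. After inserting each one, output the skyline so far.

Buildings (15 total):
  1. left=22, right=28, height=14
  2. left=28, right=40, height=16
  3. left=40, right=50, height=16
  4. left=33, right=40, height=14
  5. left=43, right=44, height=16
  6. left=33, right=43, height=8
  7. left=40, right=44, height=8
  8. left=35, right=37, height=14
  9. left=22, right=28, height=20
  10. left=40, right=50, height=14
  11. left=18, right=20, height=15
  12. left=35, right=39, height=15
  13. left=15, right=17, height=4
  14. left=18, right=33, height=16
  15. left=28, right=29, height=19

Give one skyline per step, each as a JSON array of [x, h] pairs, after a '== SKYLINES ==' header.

== SKYLINES ==
[[22,14],[28,0]]
[[22,14],[28,16],[40,0]]
[[22,14],[28,16],[50,0]]
[[22,14],[28,16],[50,0]]
[[22,14],[28,16],[50,0]]
[[22,14],[28,16],[50,0]]
[[22,14],[28,16],[50,0]]
[[22,14],[28,16],[50,0]]
[[22,20],[28,16],[50,0]]
[[22,20],[28,16],[50,0]]
[[18,15],[20,0],[22,20],[28,16],[50,0]]
[[18,15],[20,0],[22,20],[28,16],[50,0]]
[[15,4],[17,0],[18,15],[20,0],[22,20],[28,16],[50,0]]
[[15,4],[17,0],[18,16],[22,20],[28,16],[50,0]]
[[15,4],[17,0],[18,16],[22,20],[28,19],[29,16],[50,0]]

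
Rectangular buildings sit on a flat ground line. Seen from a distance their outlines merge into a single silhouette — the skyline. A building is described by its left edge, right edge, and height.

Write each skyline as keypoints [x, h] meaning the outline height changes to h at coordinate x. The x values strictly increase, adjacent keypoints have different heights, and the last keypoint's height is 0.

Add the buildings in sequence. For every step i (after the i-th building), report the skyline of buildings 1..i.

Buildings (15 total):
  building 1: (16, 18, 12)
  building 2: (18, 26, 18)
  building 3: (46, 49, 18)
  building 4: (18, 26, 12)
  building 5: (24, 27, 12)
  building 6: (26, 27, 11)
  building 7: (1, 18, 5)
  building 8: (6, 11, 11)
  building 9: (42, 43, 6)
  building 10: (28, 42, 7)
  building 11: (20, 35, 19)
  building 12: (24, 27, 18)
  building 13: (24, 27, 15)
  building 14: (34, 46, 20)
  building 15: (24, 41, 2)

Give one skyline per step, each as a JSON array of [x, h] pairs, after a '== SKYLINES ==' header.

== SKYLINES ==
[[16,12],[18,0]]
[[16,12],[18,18],[26,0]]
[[16,12],[18,18],[26,0],[46,18],[49,0]]
[[16,12],[18,18],[26,0],[46,18],[49,0]]
[[16,12],[18,18],[26,12],[27,0],[46,18],[49,0]]
[[16,12],[18,18],[26,12],[27,0],[46,18],[49,0]]
[[1,5],[16,12],[18,18],[26,12],[27,0],[46,18],[49,0]]
[[1,5],[6,11],[11,5],[16,12],[18,18],[26,12],[27,0],[46,18],[49,0]]
[[1,5],[6,11],[11,5],[16,12],[18,18],[26,12],[27,0],[42,6],[43,0],[46,18],[49,0]]
[[1,5],[6,11],[11,5],[16,12],[18,18],[26,12],[27,0],[28,7],[42,6],[43,0],[46,18],[49,0]]
[[1,5],[6,11],[11,5],[16,12],[18,18],[20,19],[35,7],[42,6],[43,0],[46,18],[49,0]]
[[1,5],[6,11],[11,5],[16,12],[18,18],[20,19],[35,7],[42,6],[43,0],[46,18],[49,0]]
[[1,5],[6,11],[11,5],[16,12],[18,18],[20,19],[35,7],[42,6],[43,0],[46,18],[49,0]]
[[1,5],[6,11],[11,5],[16,12],[18,18],[20,19],[34,20],[46,18],[49,0]]
[[1,5],[6,11],[11,5],[16,12],[18,18],[20,19],[34,20],[46,18],[49,0]]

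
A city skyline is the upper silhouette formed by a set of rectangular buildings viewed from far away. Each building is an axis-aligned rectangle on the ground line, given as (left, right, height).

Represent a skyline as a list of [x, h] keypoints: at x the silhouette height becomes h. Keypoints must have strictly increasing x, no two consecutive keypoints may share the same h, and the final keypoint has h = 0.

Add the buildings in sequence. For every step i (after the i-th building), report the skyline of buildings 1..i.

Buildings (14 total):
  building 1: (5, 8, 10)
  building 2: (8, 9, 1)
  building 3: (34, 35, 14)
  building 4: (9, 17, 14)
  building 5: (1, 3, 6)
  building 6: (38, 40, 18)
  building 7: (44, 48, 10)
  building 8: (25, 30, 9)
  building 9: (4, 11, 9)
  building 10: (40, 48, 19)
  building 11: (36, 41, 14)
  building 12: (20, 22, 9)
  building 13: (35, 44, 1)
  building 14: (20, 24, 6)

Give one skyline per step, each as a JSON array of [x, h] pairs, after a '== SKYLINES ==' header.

== SKYLINES ==
[[5,10],[8,0]]
[[5,10],[8,1],[9,0]]
[[5,10],[8,1],[9,0],[34,14],[35,0]]
[[5,10],[8,1],[9,14],[17,0],[34,14],[35,0]]
[[1,6],[3,0],[5,10],[8,1],[9,14],[17,0],[34,14],[35,0]]
[[1,6],[3,0],[5,10],[8,1],[9,14],[17,0],[34,14],[35,0],[38,18],[40,0]]
[[1,6],[3,0],[5,10],[8,1],[9,14],[17,0],[34,14],[35,0],[38,18],[40,0],[44,10],[48,0]]
[[1,6],[3,0],[5,10],[8,1],[9,14],[17,0],[25,9],[30,0],[34,14],[35,0],[38,18],[40,0],[44,10],[48,0]]
[[1,6],[3,0],[4,9],[5,10],[8,9],[9,14],[17,0],[25,9],[30,0],[34,14],[35,0],[38,18],[40,0],[44,10],[48,0]]
[[1,6],[3,0],[4,9],[5,10],[8,9],[9,14],[17,0],[25,9],[30,0],[34,14],[35,0],[38,18],[40,19],[48,0]]
[[1,6],[3,0],[4,9],[5,10],[8,9],[9,14],[17,0],[25,9],[30,0],[34,14],[35,0],[36,14],[38,18],[40,19],[48,0]]
[[1,6],[3,0],[4,9],[5,10],[8,9],[9,14],[17,0],[20,9],[22,0],[25,9],[30,0],[34,14],[35,0],[36,14],[38,18],[40,19],[48,0]]
[[1,6],[3,0],[4,9],[5,10],[8,9],[9,14],[17,0],[20,9],[22,0],[25,9],[30,0],[34,14],[35,1],[36,14],[38,18],[40,19],[48,0]]
[[1,6],[3,0],[4,9],[5,10],[8,9],[9,14],[17,0],[20,9],[22,6],[24,0],[25,9],[30,0],[34,14],[35,1],[36,14],[38,18],[40,19],[48,0]]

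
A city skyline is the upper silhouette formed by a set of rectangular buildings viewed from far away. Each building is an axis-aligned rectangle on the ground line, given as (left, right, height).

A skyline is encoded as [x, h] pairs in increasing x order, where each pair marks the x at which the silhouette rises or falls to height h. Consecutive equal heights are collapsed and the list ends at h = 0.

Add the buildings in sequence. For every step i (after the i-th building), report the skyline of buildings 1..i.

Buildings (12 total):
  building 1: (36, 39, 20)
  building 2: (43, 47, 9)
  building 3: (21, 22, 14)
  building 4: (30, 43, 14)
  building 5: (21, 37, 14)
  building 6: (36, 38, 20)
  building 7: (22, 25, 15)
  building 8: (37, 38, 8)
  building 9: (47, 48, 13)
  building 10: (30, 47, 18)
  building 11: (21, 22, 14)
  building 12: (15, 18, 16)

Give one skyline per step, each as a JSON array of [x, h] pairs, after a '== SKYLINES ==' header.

== SKYLINES ==
[[36,20],[39,0]]
[[36,20],[39,0],[43,9],[47,0]]
[[21,14],[22,0],[36,20],[39,0],[43,9],[47,0]]
[[21,14],[22,0],[30,14],[36,20],[39,14],[43,9],[47,0]]
[[21,14],[36,20],[39,14],[43,9],[47,0]]
[[21,14],[36,20],[39,14],[43,9],[47,0]]
[[21,14],[22,15],[25,14],[36,20],[39,14],[43,9],[47,0]]
[[21,14],[22,15],[25,14],[36,20],[39,14],[43,9],[47,0]]
[[21,14],[22,15],[25,14],[36,20],[39,14],[43,9],[47,13],[48,0]]
[[21,14],[22,15],[25,14],[30,18],[36,20],[39,18],[47,13],[48,0]]
[[21,14],[22,15],[25,14],[30,18],[36,20],[39,18],[47,13],[48,0]]
[[15,16],[18,0],[21,14],[22,15],[25,14],[30,18],[36,20],[39,18],[47,13],[48,0]]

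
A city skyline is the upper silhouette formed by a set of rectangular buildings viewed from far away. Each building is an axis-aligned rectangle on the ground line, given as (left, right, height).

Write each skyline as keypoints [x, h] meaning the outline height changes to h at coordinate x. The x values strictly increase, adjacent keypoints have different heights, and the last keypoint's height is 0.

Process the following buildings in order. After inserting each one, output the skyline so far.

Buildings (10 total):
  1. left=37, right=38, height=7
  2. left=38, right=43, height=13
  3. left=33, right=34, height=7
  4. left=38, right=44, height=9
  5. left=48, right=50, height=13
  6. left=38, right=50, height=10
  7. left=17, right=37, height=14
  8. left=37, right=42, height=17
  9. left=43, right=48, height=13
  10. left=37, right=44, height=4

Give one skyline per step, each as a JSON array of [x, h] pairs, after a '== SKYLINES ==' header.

== SKYLINES ==
[[37,7],[38,0]]
[[37,7],[38,13],[43,0]]
[[33,7],[34,0],[37,7],[38,13],[43,0]]
[[33,7],[34,0],[37,7],[38,13],[43,9],[44,0]]
[[33,7],[34,0],[37,7],[38,13],[43,9],[44,0],[48,13],[50,0]]
[[33,7],[34,0],[37,7],[38,13],[43,10],[48,13],[50,0]]
[[17,14],[37,7],[38,13],[43,10],[48,13],[50,0]]
[[17,14],[37,17],[42,13],[43,10],[48,13],[50,0]]
[[17,14],[37,17],[42,13],[50,0]]
[[17,14],[37,17],[42,13],[50,0]]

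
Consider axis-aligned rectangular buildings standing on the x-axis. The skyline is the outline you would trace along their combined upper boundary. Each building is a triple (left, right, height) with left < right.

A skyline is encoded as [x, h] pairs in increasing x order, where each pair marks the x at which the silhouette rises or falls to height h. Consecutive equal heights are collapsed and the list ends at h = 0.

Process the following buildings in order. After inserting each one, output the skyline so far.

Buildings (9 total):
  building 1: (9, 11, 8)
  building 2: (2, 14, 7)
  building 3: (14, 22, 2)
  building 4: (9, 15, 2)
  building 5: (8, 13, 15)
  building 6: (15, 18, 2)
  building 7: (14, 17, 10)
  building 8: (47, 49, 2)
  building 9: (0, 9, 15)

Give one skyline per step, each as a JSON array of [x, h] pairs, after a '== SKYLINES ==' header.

== SKYLINES ==
[[9,8],[11,0]]
[[2,7],[9,8],[11,7],[14,0]]
[[2,7],[9,8],[11,7],[14,2],[22,0]]
[[2,7],[9,8],[11,7],[14,2],[22,0]]
[[2,7],[8,15],[13,7],[14,2],[22,0]]
[[2,7],[8,15],[13,7],[14,2],[22,0]]
[[2,7],[8,15],[13,7],[14,10],[17,2],[22,0]]
[[2,7],[8,15],[13,7],[14,10],[17,2],[22,0],[47,2],[49,0]]
[[0,15],[13,7],[14,10],[17,2],[22,0],[47,2],[49,0]]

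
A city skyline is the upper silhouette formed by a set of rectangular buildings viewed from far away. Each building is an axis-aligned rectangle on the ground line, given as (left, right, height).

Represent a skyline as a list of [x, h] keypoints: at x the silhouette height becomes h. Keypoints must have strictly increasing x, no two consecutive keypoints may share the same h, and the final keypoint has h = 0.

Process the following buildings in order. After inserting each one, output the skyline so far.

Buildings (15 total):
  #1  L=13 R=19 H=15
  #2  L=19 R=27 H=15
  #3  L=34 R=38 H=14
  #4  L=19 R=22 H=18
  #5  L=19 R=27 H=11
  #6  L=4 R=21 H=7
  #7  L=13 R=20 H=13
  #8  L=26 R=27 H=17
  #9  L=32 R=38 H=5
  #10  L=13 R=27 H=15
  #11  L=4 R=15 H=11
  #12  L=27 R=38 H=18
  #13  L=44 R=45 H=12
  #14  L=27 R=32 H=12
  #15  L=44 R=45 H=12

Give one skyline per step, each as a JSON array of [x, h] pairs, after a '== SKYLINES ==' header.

== SKYLINES ==
[[13,15],[19,0]]
[[13,15],[27,0]]
[[13,15],[27,0],[34,14],[38,0]]
[[13,15],[19,18],[22,15],[27,0],[34,14],[38,0]]
[[13,15],[19,18],[22,15],[27,0],[34,14],[38,0]]
[[4,7],[13,15],[19,18],[22,15],[27,0],[34,14],[38,0]]
[[4,7],[13,15],[19,18],[22,15],[27,0],[34,14],[38,0]]
[[4,7],[13,15],[19,18],[22,15],[26,17],[27,0],[34,14],[38,0]]
[[4,7],[13,15],[19,18],[22,15],[26,17],[27,0],[32,5],[34,14],[38,0]]
[[4,7],[13,15],[19,18],[22,15],[26,17],[27,0],[32,5],[34,14],[38,0]]
[[4,11],[13,15],[19,18],[22,15],[26,17],[27,0],[32,5],[34,14],[38,0]]
[[4,11],[13,15],[19,18],[22,15],[26,17],[27,18],[38,0]]
[[4,11],[13,15],[19,18],[22,15],[26,17],[27,18],[38,0],[44,12],[45,0]]
[[4,11],[13,15],[19,18],[22,15],[26,17],[27,18],[38,0],[44,12],[45,0]]
[[4,11],[13,15],[19,18],[22,15],[26,17],[27,18],[38,0],[44,12],[45,0]]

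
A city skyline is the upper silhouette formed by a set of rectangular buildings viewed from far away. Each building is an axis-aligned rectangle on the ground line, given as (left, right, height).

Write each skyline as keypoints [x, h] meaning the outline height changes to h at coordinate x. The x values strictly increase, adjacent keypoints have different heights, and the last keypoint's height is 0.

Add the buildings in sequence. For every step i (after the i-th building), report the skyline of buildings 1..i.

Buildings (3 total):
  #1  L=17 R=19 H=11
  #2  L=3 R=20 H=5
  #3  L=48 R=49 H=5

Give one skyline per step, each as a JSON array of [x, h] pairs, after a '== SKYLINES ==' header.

== SKYLINES ==
[[17,11],[19,0]]
[[3,5],[17,11],[19,5],[20,0]]
[[3,5],[17,11],[19,5],[20,0],[48,5],[49,0]]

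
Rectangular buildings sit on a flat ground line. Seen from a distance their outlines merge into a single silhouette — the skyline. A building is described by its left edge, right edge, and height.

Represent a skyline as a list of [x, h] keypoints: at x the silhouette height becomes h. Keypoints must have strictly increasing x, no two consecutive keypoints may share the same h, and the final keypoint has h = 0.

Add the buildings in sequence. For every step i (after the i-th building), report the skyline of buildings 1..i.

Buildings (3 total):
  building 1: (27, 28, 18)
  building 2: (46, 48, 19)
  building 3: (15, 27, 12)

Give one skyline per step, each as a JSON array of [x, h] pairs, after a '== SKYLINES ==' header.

== SKYLINES ==
[[27,18],[28,0]]
[[27,18],[28,0],[46,19],[48,0]]
[[15,12],[27,18],[28,0],[46,19],[48,0]]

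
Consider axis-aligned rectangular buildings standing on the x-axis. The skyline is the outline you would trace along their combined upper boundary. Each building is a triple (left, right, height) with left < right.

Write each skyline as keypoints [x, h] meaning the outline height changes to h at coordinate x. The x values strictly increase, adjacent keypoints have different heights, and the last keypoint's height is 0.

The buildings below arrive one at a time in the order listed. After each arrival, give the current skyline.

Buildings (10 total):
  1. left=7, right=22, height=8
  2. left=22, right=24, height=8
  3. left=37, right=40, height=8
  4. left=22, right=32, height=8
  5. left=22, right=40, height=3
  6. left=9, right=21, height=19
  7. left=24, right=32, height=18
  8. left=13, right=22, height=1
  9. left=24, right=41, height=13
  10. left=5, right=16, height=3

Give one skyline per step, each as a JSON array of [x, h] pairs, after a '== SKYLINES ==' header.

== SKYLINES ==
[[7,8],[22,0]]
[[7,8],[24,0]]
[[7,8],[24,0],[37,8],[40,0]]
[[7,8],[32,0],[37,8],[40,0]]
[[7,8],[32,3],[37,8],[40,0]]
[[7,8],[9,19],[21,8],[32,3],[37,8],[40,0]]
[[7,8],[9,19],[21,8],[24,18],[32,3],[37,8],[40,0]]
[[7,8],[9,19],[21,8],[24,18],[32,3],[37,8],[40,0]]
[[7,8],[9,19],[21,8],[24,18],[32,13],[41,0]]
[[5,3],[7,8],[9,19],[21,8],[24,18],[32,13],[41,0]]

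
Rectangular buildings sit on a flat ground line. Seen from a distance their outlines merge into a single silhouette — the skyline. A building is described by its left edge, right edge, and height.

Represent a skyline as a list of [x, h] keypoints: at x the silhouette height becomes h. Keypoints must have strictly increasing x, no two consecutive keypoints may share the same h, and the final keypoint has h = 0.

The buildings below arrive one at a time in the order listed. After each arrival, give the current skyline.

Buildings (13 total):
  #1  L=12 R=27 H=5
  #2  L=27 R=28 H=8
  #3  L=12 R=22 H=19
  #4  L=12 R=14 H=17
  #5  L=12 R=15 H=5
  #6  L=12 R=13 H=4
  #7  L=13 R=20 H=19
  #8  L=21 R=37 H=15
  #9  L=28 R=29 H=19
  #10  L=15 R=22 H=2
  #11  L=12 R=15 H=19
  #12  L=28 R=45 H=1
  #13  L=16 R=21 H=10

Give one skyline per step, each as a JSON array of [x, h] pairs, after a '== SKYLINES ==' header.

== SKYLINES ==
[[12,5],[27,0]]
[[12,5],[27,8],[28,0]]
[[12,19],[22,5],[27,8],[28,0]]
[[12,19],[22,5],[27,8],[28,0]]
[[12,19],[22,5],[27,8],[28,0]]
[[12,19],[22,5],[27,8],[28,0]]
[[12,19],[22,5],[27,8],[28,0]]
[[12,19],[22,15],[37,0]]
[[12,19],[22,15],[28,19],[29,15],[37,0]]
[[12,19],[22,15],[28,19],[29,15],[37,0]]
[[12,19],[22,15],[28,19],[29,15],[37,0]]
[[12,19],[22,15],[28,19],[29,15],[37,1],[45,0]]
[[12,19],[22,15],[28,19],[29,15],[37,1],[45,0]]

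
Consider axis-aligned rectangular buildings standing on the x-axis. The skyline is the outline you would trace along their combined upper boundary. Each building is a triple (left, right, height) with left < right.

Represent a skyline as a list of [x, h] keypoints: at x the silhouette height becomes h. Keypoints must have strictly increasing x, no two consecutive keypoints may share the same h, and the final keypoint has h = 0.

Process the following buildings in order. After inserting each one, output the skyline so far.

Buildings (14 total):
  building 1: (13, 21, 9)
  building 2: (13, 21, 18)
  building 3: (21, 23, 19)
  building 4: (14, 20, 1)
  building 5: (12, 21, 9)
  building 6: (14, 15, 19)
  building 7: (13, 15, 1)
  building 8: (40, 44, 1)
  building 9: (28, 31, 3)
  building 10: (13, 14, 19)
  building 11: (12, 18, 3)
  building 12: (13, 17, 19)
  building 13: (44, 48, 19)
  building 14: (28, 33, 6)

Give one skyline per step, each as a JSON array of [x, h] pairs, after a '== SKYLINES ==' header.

== SKYLINES ==
[[13,9],[21,0]]
[[13,18],[21,0]]
[[13,18],[21,19],[23,0]]
[[13,18],[21,19],[23,0]]
[[12,9],[13,18],[21,19],[23,0]]
[[12,9],[13,18],[14,19],[15,18],[21,19],[23,0]]
[[12,9],[13,18],[14,19],[15,18],[21,19],[23,0]]
[[12,9],[13,18],[14,19],[15,18],[21,19],[23,0],[40,1],[44,0]]
[[12,9],[13,18],[14,19],[15,18],[21,19],[23,0],[28,3],[31,0],[40,1],[44,0]]
[[12,9],[13,19],[15,18],[21,19],[23,0],[28,3],[31,0],[40,1],[44,0]]
[[12,9],[13,19],[15,18],[21,19],[23,0],[28,3],[31,0],[40,1],[44,0]]
[[12,9],[13,19],[17,18],[21,19],[23,0],[28,3],[31,0],[40,1],[44,0]]
[[12,9],[13,19],[17,18],[21,19],[23,0],[28,3],[31,0],[40,1],[44,19],[48,0]]
[[12,9],[13,19],[17,18],[21,19],[23,0],[28,6],[33,0],[40,1],[44,19],[48,0]]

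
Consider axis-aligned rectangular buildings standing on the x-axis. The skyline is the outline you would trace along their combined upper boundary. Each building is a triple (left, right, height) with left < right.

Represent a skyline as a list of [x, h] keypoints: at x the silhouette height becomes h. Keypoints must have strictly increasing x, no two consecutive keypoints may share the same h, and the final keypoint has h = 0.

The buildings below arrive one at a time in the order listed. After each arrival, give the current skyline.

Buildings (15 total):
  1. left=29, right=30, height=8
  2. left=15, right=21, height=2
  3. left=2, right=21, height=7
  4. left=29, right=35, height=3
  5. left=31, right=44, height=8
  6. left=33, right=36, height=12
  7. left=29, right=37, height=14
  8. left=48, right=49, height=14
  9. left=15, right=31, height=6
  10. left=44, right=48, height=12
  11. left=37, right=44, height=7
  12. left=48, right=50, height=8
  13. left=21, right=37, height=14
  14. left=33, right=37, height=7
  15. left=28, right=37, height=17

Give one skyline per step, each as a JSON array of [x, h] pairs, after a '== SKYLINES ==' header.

== SKYLINES ==
[[29,8],[30,0]]
[[15,2],[21,0],[29,8],[30,0]]
[[2,7],[21,0],[29,8],[30,0]]
[[2,7],[21,0],[29,8],[30,3],[35,0]]
[[2,7],[21,0],[29,8],[30,3],[31,8],[44,0]]
[[2,7],[21,0],[29,8],[30,3],[31,8],[33,12],[36,8],[44,0]]
[[2,7],[21,0],[29,14],[37,8],[44,0]]
[[2,7],[21,0],[29,14],[37,8],[44,0],[48,14],[49,0]]
[[2,7],[21,6],[29,14],[37,8],[44,0],[48,14],[49,0]]
[[2,7],[21,6],[29,14],[37,8],[44,12],[48,14],[49,0]]
[[2,7],[21,6],[29,14],[37,8],[44,12],[48,14],[49,0]]
[[2,7],[21,6],[29,14],[37,8],[44,12],[48,14],[49,8],[50,0]]
[[2,7],[21,14],[37,8],[44,12],[48,14],[49,8],[50,0]]
[[2,7],[21,14],[37,8],[44,12],[48,14],[49,8],[50,0]]
[[2,7],[21,14],[28,17],[37,8],[44,12],[48,14],[49,8],[50,0]]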